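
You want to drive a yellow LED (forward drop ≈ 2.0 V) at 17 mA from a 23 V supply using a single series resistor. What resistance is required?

R ≈ 1.2 kΩ

The resistor drops V_S − V_D = 23 − 2.0 = 21 V at 17 mA.
R = 21 V / 17 mA = 1.24 kΩ.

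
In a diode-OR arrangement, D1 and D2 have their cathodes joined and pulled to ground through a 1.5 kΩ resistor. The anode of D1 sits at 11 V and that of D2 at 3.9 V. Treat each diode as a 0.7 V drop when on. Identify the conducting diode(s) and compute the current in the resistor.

Only D1 conducts; I_R ≈ 6.9 mA

Assume both conduct. Then node N would need to be at both 11−0.7 = 10.3 V and 3.9−0.7 = 3.2 V, which is impossible.
Assume only D1 conducts: V_N = 11 − 0.7 = 10.3 V, so I_R = 10.3/1.5 = 6.87 mA.
Check D2: its anode-to-cathode voltage is 3.9 − 10.3 = -6.4 V < 0.7 V, so it is off. The assumption is consistent.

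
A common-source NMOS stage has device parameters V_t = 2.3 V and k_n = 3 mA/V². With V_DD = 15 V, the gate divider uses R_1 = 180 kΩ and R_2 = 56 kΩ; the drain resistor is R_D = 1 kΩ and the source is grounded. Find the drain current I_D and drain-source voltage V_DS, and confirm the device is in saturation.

I_D ≈ 2.4 mA, V_DS ≈ 13 V

V_G = V_DD·R_2/(R_1+R_2) = 15×56/236 = 3.56 V. With the source grounded, V_GS = V_G = 3.56 V.
Assume saturation: I_D = (k_n/2)(V_GS − V_t)² = (3/2)×(3.56 − 2.3)² = 1.5×1.26² = 2.38 mA.
V_DS = V_DD − I_D·R_D = 15 − 2.38×1 = 12.6 V.
Saturation requires V_DS ≥ V_GS − V_t = 1.26 V; 12.6 ≥ 1.26 ✓.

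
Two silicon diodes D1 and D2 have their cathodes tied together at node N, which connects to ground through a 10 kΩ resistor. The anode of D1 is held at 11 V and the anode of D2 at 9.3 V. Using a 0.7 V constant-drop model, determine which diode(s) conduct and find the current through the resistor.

Assume both conduct. Then node N would need to be at both 11−0.7 = 10.3 V and 9.3−0.7 = 8.6 V, which is impossible.
Assume only D1 conducts: V_N = 11 − 0.7 = 10.3 V, so I_R = 10.3/10 = 1.03 mA.
Check D2: its anode-to-cathode voltage is 9.3 − 10.3 = -1 V < 0.7 V, so it is off. The assumption is consistent.

Only D1 conducts; I_R ≈ 1 mA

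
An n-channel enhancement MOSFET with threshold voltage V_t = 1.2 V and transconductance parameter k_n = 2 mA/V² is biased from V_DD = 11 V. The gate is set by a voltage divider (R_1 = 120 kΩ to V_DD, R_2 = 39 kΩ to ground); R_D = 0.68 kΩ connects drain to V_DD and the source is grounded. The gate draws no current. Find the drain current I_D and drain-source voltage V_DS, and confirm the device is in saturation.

I_D ≈ 2.2 mA, V_DS ≈ 9.5 V

V_G = V_DD·R_2/(R_1+R_2) = 11×39/159 = 2.7 V. With the source grounded, V_GS = V_G = 2.7 V.
Assume saturation: I_D = (k_n/2)(V_GS − V_t)² = (2/2)×(2.7 − 1.2)² = 1×1.5² = 2.24 mA.
V_DS = V_DD − I_D·R_D = 11 − 2.24×0.68 = 9.47 V.
Saturation requires V_DS ≥ V_GS − V_t = 1.5 V; 9.47 ≥ 1.5 ✓.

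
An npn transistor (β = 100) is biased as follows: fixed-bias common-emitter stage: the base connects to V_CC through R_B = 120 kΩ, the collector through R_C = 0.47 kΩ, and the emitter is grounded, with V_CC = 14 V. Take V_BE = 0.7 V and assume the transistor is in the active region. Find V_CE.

Base loop: V_CC = I_B·R_B + V_BE, so I_B = (14 − 0.7)/120 kΩ = 0.111 mA.
In the active region I_C = β·I_B = 100 × 0.111 = 11.1 mA.
Collector loop: V_CE = V_CC − I_C·R_C = 14 − 11.1×0.47 = 8.79 V.
Since V_CE = 8.79 V > V_CE(sat) ≈ 0.2 V, the transistor is in the active region as assumed.

V_CE ≈ 8.8 V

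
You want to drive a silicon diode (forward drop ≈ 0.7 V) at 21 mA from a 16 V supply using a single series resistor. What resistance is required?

The resistor drops V_S − V_D = 16 − 0.7 = 15.3 V at 21 mA.
R = 15.3 V / 21 mA = 0.729 kΩ.

R ≈ 0.73 kΩ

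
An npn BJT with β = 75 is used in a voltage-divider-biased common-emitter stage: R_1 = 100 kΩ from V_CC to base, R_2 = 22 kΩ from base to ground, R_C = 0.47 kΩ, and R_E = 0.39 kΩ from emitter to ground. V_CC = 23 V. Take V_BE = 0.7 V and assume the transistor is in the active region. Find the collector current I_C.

Thevenize the base divider: V_Th = V_CC·R_2/(R_1+R_2) = 23×22/122 = 4.15 V, R_Th = R_1‖R_2 = 18 kΩ.
Base-emitter loop: V_Th = I_B·R_Th + V_BE + (β+1)I_B·R_E, so I_B = (4.15 − 0.7) / (18 + 76×0.39) = 0.0723 mA.
I_C = β·I_B = 75×0.0723 = 5.42 mA, and I_E = (β+1)I_B = 5.5 mA.
V_CE = V_CC − I_C·R_C − I_E·R_E = 23 − 5.42×0.47 − 5.5×0.39 = 18.3 V.
V_CE = 18.3 V > 0.2 V confirms active-region operation.

I_C ≈ 5.4 mA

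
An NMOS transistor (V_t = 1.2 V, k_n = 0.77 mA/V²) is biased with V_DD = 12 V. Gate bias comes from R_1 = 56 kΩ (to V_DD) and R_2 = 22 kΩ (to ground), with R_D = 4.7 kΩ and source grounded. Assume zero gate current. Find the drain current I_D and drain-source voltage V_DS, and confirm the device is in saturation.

I_D ≈ 1.8 mA, V_DS ≈ 3.4 V

V_G = V_DD·R_2/(R_1+R_2) = 12×22/78 = 3.38 V. With the source grounded, V_GS = V_G = 3.38 V.
Assume saturation: I_D = (k_n/2)(V_GS − V_t)² = (0.77/2)×(3.38 − 1.2)² = 0.385×2.18² = 1.84 mA.
V_DS = V_DD − I_D·R_D = 12 − 1.84×4.7 = 3.36 V.
Saturation requires V_DS ≥ V_GS − V_t = 2.18 V; 3.36 ≥ 2.18 ✓.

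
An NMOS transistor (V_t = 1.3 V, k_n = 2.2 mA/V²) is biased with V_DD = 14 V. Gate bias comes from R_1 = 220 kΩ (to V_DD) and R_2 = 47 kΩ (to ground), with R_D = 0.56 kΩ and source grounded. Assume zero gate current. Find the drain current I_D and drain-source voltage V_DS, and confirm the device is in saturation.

V_G = V_DD·R_2/(R_1+R_2) = 14×47/267 = 2.46 V. With the source grounded, V_GS = V_G = 2.46 V.
Assume saturation: I_D = (k_n/2)(V_GS − V_t)² = (2.2/2)×(2.46 − 1.3)² = 1.1×1.16² = 1.49 mA.
V_DS = V_DD − I_D·R_D = 14 − 1.49×0.56 = 13.2 V.
Saturation requires V_DS ≥ V_GS − V_t = 1.16 V; 13.2 ≥ 1.16 ✓.

I_D ≈ 1.5 mA, V_DS ≈ 13 V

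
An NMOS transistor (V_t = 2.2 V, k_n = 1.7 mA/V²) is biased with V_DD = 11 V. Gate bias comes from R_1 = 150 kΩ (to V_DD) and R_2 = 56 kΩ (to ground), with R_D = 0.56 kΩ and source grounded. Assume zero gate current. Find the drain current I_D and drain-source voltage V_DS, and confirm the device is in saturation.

I_D ≈ 0.53 mA, V_DS ≈ 11 V

V_G = V_DD·R_2/(R_1+R_2) = 11×56/206 = 2.99 V. With the source grounded, V_GS = V_G = 2.99 V.
Assume saturation: I_D = (k_n/2)(V_GS − V_t)² = (1.7/2)×(2.99 − 2.2)² = 0.85×0.79² = 0.531 mA.
V_DS = V_DD − I_D·R_D = 11 − 0.531×0.56 = 10.7 V.
Saturation requires V_DS ≥ V_GS − V_t = 0.79 V; 10.7 ≥ 0.79 ✓.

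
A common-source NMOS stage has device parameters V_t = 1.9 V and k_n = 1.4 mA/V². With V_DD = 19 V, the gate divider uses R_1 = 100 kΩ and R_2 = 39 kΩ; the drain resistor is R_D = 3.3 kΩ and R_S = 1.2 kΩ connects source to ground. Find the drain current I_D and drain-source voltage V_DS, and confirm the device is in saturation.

V_G = V_DD·R_2/(R_1+R_2) = 19×39/139 = 5.33 V.
Assume saturation: I_D = (k_n/2)(V_GS − V_t)² with V_GS = V_G − I_D·R_S = 5.33 − 1.2·I_D.
Substituting gives 1.01·I_D² − 6.76·I_D + 8.24 = 0, with roots I_D = 1.6 or 5.11 mA.
The root I_D = 5.11 mA gives V_GS = -0.802 V ≤ V_t, so take I_D = 1.6 mA.
Then V_GS = 3.41 V and V_DS = V_DD − I_D(R_D+R_S) = 19 − 1.6×4.5 = 11.8 V.
Saturation requires V_DS ≥ V_GS − V_t = 1.51 V; 11.8 ≥ 1.51 ✓.

I_D ≈ 1.6 mA, V_DS ≈ 12 V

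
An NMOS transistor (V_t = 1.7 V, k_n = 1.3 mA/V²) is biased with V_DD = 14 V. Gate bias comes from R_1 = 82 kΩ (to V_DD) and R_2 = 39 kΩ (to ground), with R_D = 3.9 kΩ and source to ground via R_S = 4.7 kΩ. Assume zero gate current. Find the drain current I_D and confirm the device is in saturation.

I_D ≈ 0.43 mA

V_G = V_DD·R_2/(R_1+R_2) = 14×39/121 = 4.51 V.
Assume saturation: I_D = (k_n/2)(V_GS − V_t)² with V_GS = V_G − I_D·R_S = 4.51 − 4.7·I_D.
Substituting gives 14.4·I_D² − 18.2·I_D + 5.14 = 0, with roots I_D = 0.426 or 0.84 mA.
The root I_D = 0.84 mA gives V_GS = 0.563 V ≤ V_t, so take I_D = 0.426 mA.
Then V_GS = 2.51 V and V_DS = V_DD − I_D(R_D+R_S) = 14 − 0.426×8.6 = 10.3 V.
Saturation requires V_DS ≥ V_GS − V_t = 0.81 V; 10.3 ≥ 0.81 ✓.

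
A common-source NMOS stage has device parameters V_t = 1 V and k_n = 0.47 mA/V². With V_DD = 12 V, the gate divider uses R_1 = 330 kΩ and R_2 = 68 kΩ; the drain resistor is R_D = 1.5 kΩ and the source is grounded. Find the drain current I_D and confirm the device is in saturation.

I_D ≈ 0.26 mA

V_G = V_DD·R_2/(R_1+R_2) = 12×68/398 = 2.05 V. With the source grounded, V_GS = V_G = 2.05 V.
Assume saturation: I_D = (k_n/2)(V_GS − V_t)² = (0.47/2)×(2.05 − 1)² = 0.235×1.05² = 0.259 mA.
V_DS = V_DD − I_D·R_D = 12 − 0.259×1.5 = 11.6 V.
Saturation requires V_DS ≥ V_GS − V_t = 1.05 V; 11.6 ≥ 1.05 ✓.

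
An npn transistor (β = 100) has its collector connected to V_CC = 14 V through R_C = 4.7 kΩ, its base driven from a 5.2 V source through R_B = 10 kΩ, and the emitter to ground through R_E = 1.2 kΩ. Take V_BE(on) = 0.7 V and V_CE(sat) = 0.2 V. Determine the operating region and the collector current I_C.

saturation; I_C ≈ 2.3 mA

Assume active: I_B = (5.2 − 0.7)/(10 + 101×1.2) = 0.0343 mA, I_C = β·I_B = 3.43 mA.
Then V_CE = 14 − 3.43×4.7 − 3.46×1.2 = -6.28 V < 0.2 V — the active assumption fails.
Re-solve with V_CE = 0.2 V. KCL at the emitter: V_E/R_E = (V_BB−0.7−V_E)/R_B + (V_CC−0.2−V_E)/R_C, giving V_E = 2.95 V.
I_C = (V_CC − 0.2 − V_E)/R_C = (13.8 − 2.95)/4.7 = 2.31 mA.
Check: I_B = (4.5 − 2.95)/10 = 0.155 mA, and β·I_B = 15.5 mA > I_C, confirming saturation.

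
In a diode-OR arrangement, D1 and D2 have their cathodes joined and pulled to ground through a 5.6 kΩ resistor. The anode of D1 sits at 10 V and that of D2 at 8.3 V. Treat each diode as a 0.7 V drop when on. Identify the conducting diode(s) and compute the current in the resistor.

Assume both conduct. Then node N would need to be at both 10−0.7 = 9.3 V and 8.3−0.7 = 7.6 V, which is impossible.
Assume only D1 conducts: V_N = 10 − 0.7 = 9.3 V, so I_R = 9.3/5.6 = 1.66 mA.
Check D2: its anode-to-cathode voltage is 8.3 − 9.3 = -1 V < 0.7 V, so it is off. The assumption is consistent.

Only D1 conducts; I_R ≈ 1.7 mA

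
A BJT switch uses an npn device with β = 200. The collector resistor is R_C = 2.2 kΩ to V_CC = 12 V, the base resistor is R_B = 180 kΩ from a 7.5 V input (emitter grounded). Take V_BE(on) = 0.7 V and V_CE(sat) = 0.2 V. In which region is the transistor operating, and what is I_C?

Assume active: I_B = (7.5 − 0.7)/180 = 0.0378 mA, giving I_C = β·I_B = 7.56 mA.
But then V_CE = 12 − 7.56×2.2 = -4.62 V < V_CE(sat) = 0.2 V — impossible in the active region.
So the transistor is saturated. With V_CE = 0.2 V, I_C = (V_CC − 0.2)/R_C = 11.8/2.2 = 5.36 mA.
Check: β·I_B = 7.56 mA > I_C = 5.36 mA, confirming saturation.

saturation; I_C ≈ 5.4 mA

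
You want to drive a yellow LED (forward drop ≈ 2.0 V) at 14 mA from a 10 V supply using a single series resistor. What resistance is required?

The resistor drops V_S − V_D = 10 − 2.0 = 8 V at 14 mA.
R = 8 V / 14 mA = 0.571 kΩ.

R ≈ 0.57 kΩ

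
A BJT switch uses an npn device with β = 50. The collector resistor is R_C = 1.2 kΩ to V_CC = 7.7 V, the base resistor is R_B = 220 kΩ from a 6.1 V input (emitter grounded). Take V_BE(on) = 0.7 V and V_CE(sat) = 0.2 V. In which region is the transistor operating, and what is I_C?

Assume active. Base-emitter loop: I_B = (V_BB − V_BE)/R_B = (6.1 − 0.7)/220 = 0.0245 mA.
I_C = β·I_B = 50×0.0245 = 1.23 mA.
V_CE = V_CC − I_C·R_C = 7.7 − 1.23×1.2 = 6.23 V > V_CE(sat), so the active-region assumption holds.

active; I_C ≈ 1.2 mA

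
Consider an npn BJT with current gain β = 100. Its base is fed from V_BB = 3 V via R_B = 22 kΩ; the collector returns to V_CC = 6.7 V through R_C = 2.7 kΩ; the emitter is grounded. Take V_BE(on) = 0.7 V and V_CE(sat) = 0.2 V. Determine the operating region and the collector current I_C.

saturation; I_C ≈ 2.4 mA

Assume active: I_B = (3 − 0.7)/22 = 0.105 mA, giving I_C = β·I_B = 10.5 mA.
But then V_CE = 6.7 − 10.5×2.7 = -21.5 V < V_CE(sat) = 0.2 V — impossible in the active region.
So the transistor is saturated. With V_CE = 0.2 V, I_C = (V_CC − 0.2)/R_C = 6.5/2.7 = 2.41 mA.
Check: β·I_B = 10.5 mA > I_C = 2.41 mA, confirming saturation.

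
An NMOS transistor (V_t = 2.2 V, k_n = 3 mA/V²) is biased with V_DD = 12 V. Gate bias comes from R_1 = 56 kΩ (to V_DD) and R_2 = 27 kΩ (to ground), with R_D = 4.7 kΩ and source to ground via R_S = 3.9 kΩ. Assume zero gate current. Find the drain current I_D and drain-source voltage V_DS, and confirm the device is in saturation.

I_D ≈ 0.32 mA, V_DS ≈ 9.3 V

V_G = V_DD·R_2/(R_1+R_2) = 12×27/83 = 3.9 V.
Assume saturation: I_D = (k_n/2)(V_GS − V_t)² with V_GS = V_G − I_D·R_S = 3.9 − 3.9·I_D.
Substituting gives 22.8·I_D² − 20.9·I_D + 4.35 = 0, with roots I_D = 0.319 or 0.599 mA.
The root I_D = 0.599 mA gives V_GS = 1.57 V ≤ V_t, so take I_D = 0.319 mA.
Then V_GS = 2.66 V and V_DS = V_DD − I_D(R_D+R_S) = 12 − 0.319×8.6 = 9.26 V.
Saturation requires V_DS ≥ V_GS − V_t = 0.461 V; 9.26 ≥ 0.461 ✓.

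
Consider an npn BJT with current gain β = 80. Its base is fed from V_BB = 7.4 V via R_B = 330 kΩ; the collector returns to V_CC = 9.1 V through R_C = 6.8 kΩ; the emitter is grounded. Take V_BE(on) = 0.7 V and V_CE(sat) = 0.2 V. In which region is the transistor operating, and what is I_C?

Assume active: I_B = (7.4 − 0.7)/330 = 0.0203 mA, giving I_C = β·I_B = 1.62 mA.
But then V_CE = 9.1 − 1.62×6.8 = -1.94 V < V_CE(sat) = 0.2 V — impossible in the active region.
So the transistor is saturated. With V_CE = 0.2 V, I_C = (V_CC − 0.2)/R_C = 8.9/6.8 = 1.31 mA.
Check: β·I_B = 1.62 mA > I_C = 1.31 mA, confirming saturation.

saturation; I_C ≈ 1.3 mA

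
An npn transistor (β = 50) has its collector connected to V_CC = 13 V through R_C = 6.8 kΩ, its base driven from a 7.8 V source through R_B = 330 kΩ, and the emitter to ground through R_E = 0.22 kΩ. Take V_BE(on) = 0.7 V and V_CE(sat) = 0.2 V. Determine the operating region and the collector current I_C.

active; I_C ≈ 1 mA

Assume active. Base-emitter loop: I_B = (V_BB − V_BE)/(R_B + (β+1)R_E) = (7.8 − 0.7)/(330 + 51×0.22) = 0.0208 mA.
I_C = β·I_B = 50×0.0208 = 1.04 mA.
V_CE = V_CC − I_C·R_C − I_E·R_E = 13 − 1.04×6.8 − 1.06×0.22 = 5.69 V > V_CE(sat), so the active-region assumption holds.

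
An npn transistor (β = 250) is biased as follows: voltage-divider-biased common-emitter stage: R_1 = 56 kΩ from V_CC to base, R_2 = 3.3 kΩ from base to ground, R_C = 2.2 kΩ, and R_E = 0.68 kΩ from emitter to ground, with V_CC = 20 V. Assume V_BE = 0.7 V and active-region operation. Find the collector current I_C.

Thevenize the base divider: V_Th = V_CC·R_2/(R_1+R_2) = 20×3.3/59.3 = 1.11 V, R_Th = R_1‖R_2 = 3.12 kΩ.
Base-emitter loop: V_Th = I_B·R_Th + V_BE + (β+1)I_B·R_E, so I_B = (1.11 − 0.7) / (3.12 + 251×0.68) = 0.00238 mA.
I_C = β·I_B = 250×0.00238 = 0.594 mA, and I_E = (β+1)I_B = 0.596 mA.
V_CE = V_CC − I_C·R_C − I_E·R_E = 20 − 0.594×2.2 − 0.596×0.68 = 18.3 V.
V_CE = 18.3 V > 0.2 V confirms active-region operation.

I_C ≈ 0.59 mA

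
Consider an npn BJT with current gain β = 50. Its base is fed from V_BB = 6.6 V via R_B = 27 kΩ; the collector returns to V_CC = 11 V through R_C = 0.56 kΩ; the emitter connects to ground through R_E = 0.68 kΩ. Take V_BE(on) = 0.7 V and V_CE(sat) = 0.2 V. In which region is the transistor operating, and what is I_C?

Assume active. Base-emitter loop: I_B = (V_BB − V_BE)/(R_B + (β+1)R_E) = (6.6 − 0.7)/(27 + 51×0.68) = 0.0957 mA.
I_C = β·I_B = 50×0.0957 = 4.78 mA.
V_CE = V_CC − I_C·R_C − I_E·R_E = 11 − 4.78×0.56 − 4.88×0.68 = 5 V > V_CE(sat), so the active-region assumption holds.

active; I_C ≈ 4.8 mA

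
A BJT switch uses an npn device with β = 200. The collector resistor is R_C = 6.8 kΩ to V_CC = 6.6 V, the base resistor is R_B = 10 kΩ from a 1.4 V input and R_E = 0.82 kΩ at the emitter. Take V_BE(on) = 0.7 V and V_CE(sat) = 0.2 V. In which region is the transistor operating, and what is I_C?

active; I_C ≈ 0.8 mA

Assume active. Base-emitter loop: I_B = (V_BB − V_BE)/(R_B + (β+1)R_E) = (1.4 − 0.7)/(10 + 201×0.82) = 0.004 mA.
I_C = β·I_B = 200×0.004 = 0.801 mA.
V_CE = V_CC − I_C·R_C − I_E·R_E = 6.6 − 0.801×6.8 − 0.805×0.82 = 0.494 V > V_CE(sat), so the active-region assumption holds.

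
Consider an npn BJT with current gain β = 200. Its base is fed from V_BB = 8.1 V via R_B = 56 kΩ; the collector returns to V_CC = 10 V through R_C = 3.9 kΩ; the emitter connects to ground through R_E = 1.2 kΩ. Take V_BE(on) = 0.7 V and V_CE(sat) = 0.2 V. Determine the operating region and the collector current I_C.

saturation; I_C ≈ 1.9 mA

Assume active: I_B = (8.1 − 0.7)/(56 + 201×1.2) = 0.0249 mA, I_C = β·I_B = 4.98 mA.
Then V_CE = 10 − 4.98×3.9 − 5×1.2 = -15.4 V < 0.2 V — the active assumption fails.
Re-solve with V_CE = 0.2 V. KCL at the emitter: V_E/R_E = (V_BB−0.7−V_E)/R_B + (V_CC−0.2−V_E)/R_C, giving V_E = 2.39 V.
I_C = (V_CC − 0.2 − V_E)/R_C = (9.8 − 2.39)/3.9 = 1.9 mA.
Check: I_B = (7.4 − 2.39)/56 = 0.0895 mA, and β·I_B = 17.9 mA > I_C, confirming saturation.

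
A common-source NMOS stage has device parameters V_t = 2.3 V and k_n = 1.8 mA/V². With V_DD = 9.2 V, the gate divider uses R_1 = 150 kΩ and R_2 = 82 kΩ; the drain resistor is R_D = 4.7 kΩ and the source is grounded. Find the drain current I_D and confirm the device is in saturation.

V_G = V_DD·R_2/(R_1+R_2) = 9.2×82/232 = 3.25 V. With the source grounded, V_GS = V_G = 3.25 V.
Assume saturation: I_D = (k_n/2)(V_GS − V_t)² = (1.8/2)×(3.25 − 2.3)² = 0.9×0.952² = 0.815 mA.
V_DS = V_DD − I_D·R_D = 9.2 − 0.815×4.7 = 5.37 V.
Saturation requires V_DS ≥ V_GS − V_t = 0.952 V; 5.37 ≥ 0.952 ✓.

I_D ≈ 0.82 mA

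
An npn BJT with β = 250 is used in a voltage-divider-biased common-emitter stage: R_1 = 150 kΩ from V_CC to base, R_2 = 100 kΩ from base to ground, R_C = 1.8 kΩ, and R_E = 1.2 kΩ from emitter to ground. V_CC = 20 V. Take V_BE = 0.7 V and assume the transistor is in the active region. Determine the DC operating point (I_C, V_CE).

I_C ≈ 5.1 mA, V_CE ≈ 4.8 V

Thevenize the base divider: V_Th = V_CC·R_2/(R_1+R_2) = 20×100/250 = 8 V, R_Th = R_1‖R_2 = 60 kΩ.
Base-emitter loop: V_Th = I_B·R_Th + V_BE + (β+1)I_B·R_E, so I_B = (8 − 0.7) / (60 + 251×1.2) = 0.0202 mA.
I_C = β·I_B = 250×0.0202 = 5.05 mA, and I_E = (β+1)I_B = 5.07 mA.
V_CE = V_CC − I_C·R_C − I_E·R_E = 20 − 5.05×1.8 − 5.07×1.2 = 4.82 V.
V_CE = 4.82 V > 0.2 V confirms active-region operation.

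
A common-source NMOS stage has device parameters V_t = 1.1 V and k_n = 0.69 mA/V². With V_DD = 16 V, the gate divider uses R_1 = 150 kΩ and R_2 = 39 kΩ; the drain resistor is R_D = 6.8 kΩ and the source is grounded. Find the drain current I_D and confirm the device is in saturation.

I_D ≈ 1.7 mA

V_G = V_DD·R_2/(R_1+R_2) = 16×39/189 = 3.3 V. With the source grounded, V_GS = V_G = 3.3 V.
Assume saturation: I_D = (k_n/2)(V_GS − V_t)² = (0.69/2)×(3.3 − 1.1)² = 0.345×2.2² = 1.67 mA.
V_DS = V_DD − I_D·R_D = 16 − 1.67×6.8 = 4.63 V.
Saturation requires V_DS ≥ V_GS − V_t = 2.2 V; 4.63 ≥ 2.2 ✓.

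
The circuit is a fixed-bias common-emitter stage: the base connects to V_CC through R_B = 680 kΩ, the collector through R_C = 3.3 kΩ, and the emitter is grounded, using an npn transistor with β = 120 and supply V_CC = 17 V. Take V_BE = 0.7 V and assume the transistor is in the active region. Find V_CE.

V_CE ≈ 7.5 V

Base loop: V_CC = I_B·R_B + V_BE, so I_B = (17 − 0.7)/680 kΩ = 0.024 mA.
In the active region I_C = β·I_B = 120 × 0.024 = 2.88 mA.
Collector loop: V_CE = V_CC − I_C·R_C = 17 − 2.88×3.3 = 7.51 V.
Since V_CE = 7.51 V > V_CE(sat) ≈ 0.2 V, the transistor is in the active region as assumed.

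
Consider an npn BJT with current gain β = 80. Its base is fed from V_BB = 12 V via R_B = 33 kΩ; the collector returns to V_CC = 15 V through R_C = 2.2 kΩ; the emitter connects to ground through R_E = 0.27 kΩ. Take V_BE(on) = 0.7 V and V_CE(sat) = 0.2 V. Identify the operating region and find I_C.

Assume active: I_B = (12 − 0.7)/(33 + 81×0.27) = 0.206 mA, I_C = β·I_B = 16.5 mA.
Then V_CE = 15 − 16.5×2.2 − 16.7×0.27 = -25.7 V < 0.2 V — the active assumption fails.
Re-solve with V_CE = 0.2 V. KCL at the emitter: V_E/R_E = (V_BB−0.7−V_E)/R_B + (V_CC−0.2−V_E)/R_C, giving V_E = 1.69 V.
I_C = (V_CC − 0.2 − V_E)/R_C = (14.8 − 1.69)/2.2 = 5.96 mA.
Check: I_B = (11.3 − 1.69)/33 = 0.291 mA, and β·I_B = 23.3 mA > I_C, confirming saturation.

saturation; I_C ≈ 6 mA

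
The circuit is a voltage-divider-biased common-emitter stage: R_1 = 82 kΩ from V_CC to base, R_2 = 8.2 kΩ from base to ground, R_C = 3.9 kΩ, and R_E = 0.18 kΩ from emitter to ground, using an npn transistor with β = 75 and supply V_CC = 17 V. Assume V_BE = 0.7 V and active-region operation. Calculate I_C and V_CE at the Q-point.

I_C ≈ 3 mA, V_CE ≈ 4.8 V

Thevenize the base divider: V_Th = V_CC·R_2/(R_1+R_2) = 17×8.2/90.2 = 1.55 V, R_Th = R_1‖R_2 = 7.45 kΩ.
Base-emitter loop: V_Th = I_B·R_Th + V_BE + (β+1)I_B·R_E, so I_B = (1.55 − 0.7) / (7.45 + 76×0.18) = 0.04 mA.
I_C = β·I_B = 75×0.04 = 3 mA, and I_E = (β+1)I_B = 3.04 mA.
V_CE = V_CC − I_C·R_C − I_E·R_E = 17 − 3×3.9 − 3.04×0.18 = 4.75 V.
V_CE = 4.75 V > 0.2 V confirms active-region operation.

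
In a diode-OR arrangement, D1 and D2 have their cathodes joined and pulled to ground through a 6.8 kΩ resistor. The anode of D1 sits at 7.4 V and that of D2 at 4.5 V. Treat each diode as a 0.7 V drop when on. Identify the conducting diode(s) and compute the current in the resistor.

Only D1 conducts; I_R ≈ 0.99 mA

Assume both conduct. Then node N would need to be at both 7.4−0.7 = 6.7 V and 4.5−0.7 = 3.8 V, which is impossible.
Assume only D1 conducts: V_N = 7.4 − 0.7 = 6.7 V, so I_R = 6.7/6.8 = 0.985 mA.
Check D2: its anode-to-cathode voltage is 4.5 − 6.7 = -2.2 V < 0.7 V, so it is off. The assumption is consistent.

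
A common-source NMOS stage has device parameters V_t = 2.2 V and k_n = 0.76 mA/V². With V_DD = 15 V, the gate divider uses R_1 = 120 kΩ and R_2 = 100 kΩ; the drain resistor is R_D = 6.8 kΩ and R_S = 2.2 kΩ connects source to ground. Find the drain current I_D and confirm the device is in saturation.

V_G = V_DD·R_2/(R_1+R_2) = 15×100/220 = 6.82 V.
Assume saturation: I_D = (k_n/2)(V_GS − V_t)² with V_GS = V_G − I_D·R_S = 6.82 − 2.2·I_D.
Substituting gives 1.84·I_D² − 8.72·I_D + 8.1 = 0, with roots I_D = 1.27 or 3.47 mA.
The root I_D = 3.47 mA gives V_GS = -0.823 V ≤ V_t, so take I_D = 1.27 mA.
Then V_GS = 4.03 V and V_DS = V_DD − I_D(R_D+R_S) = 15 − 1.27×9 = 3.58 V.
Saturation requires V_DS ≥ V_GS − V_t = 1.83 V; 3.58 ≥ 1.83 ✓.

I_D ≈ 1.3 mA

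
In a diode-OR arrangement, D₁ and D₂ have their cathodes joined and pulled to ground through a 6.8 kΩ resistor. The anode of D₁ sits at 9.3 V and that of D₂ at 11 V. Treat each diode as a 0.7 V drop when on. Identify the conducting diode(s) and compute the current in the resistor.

Only D₂ conducts; I_R ≈ 1.5 mA

Assume both conduct. Then node N would need to be at both 9.3−0.7 = 8.6 V and 11−0.7 = 10.3 V, which is impossible.
Assume only D₂ conducts: V_N = 11 − 0.7 = 10.3 V, so I_R = 10.3/6.8 = 1.51 mA.
Check D₁: its anode-to-cathode voltage is 9.3 − 10.3 = -1 V < 0.7 V, so it is off. The assumption is consistent.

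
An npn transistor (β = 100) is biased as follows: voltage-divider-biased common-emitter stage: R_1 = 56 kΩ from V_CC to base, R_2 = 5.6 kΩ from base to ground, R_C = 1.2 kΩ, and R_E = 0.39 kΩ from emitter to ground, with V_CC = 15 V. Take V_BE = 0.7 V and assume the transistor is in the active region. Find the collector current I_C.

I_C ≈ 1.5 mA

Thevenize the base divider: V_Th = V_CC·R_2/(R_1+R_2) = 15×5.6/61.6 = 1.36 V, R_Th = R_1‖R_2 = 5.09 kΩ.
Base-emitter loop: V_Th = I_B·R_Th + V_BE + (β+1)I_B·R_E, so I_B = (1.36 − 0.7) / (5.09 + 101×0.39) = 0.0149 mA.
I_C = β·I_B = 100×0.0149 = 1.49 mA, and I_E = (β+1)I_B = 1.51 mA.
V_CE = V_CC − I_C·R_C − I_E·R_E = 15 − 1.49×1.2 − 1.51×0.39 = 12.6 V.
V_CE = 12.6 V > 0.2 V confirms active-region operation.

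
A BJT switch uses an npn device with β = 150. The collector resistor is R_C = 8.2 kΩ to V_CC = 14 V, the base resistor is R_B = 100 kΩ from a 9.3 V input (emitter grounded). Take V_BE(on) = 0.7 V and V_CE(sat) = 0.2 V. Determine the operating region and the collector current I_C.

saturation; I_C ≈ 1.7 mA

Assume active: I_B = (9.3 − 0.7)/100 = 0.086 mA, giving I_C = β·I_B = 12.9 mA.
But then V_CE = 14 − 12.9×8.2 = -91.8 V < V_CE(sat) = 0.2 V — impossible in the active region.
So the transistor is saturated. With V_CE = 0.2 V, I_C = (V_CC − 0.2)/R_C = 13.8/8.2 = 1.68 mA.
Check: β·I_B = 12.9 mA > I_C = 1.68 mA, confirming saturation.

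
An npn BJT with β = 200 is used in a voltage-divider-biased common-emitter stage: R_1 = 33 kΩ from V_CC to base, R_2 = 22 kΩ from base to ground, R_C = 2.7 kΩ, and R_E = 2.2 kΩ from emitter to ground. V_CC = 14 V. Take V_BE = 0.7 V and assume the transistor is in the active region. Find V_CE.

Thevenize the base divider: V_Th = V_CC·R_2/(R_1+R_2) = 14×22/55 = 5.6 V, R_Th = R_1‖R_2 = 13.2 kΩ.
Base-emitter loop: V_Th = I_B·R_Th + V_BE + (β+1)I_B·R_E, so I_B = (5.6 − 0.7) / (13.2 + 201×2.2) = 0.0108 mA.
I_C = β·I_B = 200×0.0108 = 2.15 mA, and I_E = (β+1)I_B = 2.16 mA.
V_CE = V_CC − I_C·R_C − I_E·R_E = 14 − 2.15×2.7 − 2.16×2.2 = 3.43 V.
V_CE = 3.43 V > 0.2 V confirms active-region operation.

V_CE ≈ 3.4 V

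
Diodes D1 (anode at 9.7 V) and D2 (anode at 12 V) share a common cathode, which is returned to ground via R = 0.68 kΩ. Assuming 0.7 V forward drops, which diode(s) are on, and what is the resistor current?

Assume both conduct. Then node N would need to be at both 9.7−0.7 = 9 V and 12−0.7 = 11.3 V, which is impossible.
Assume only D2 conducts: V_N = 12 − 0.7 = 11.3 V, so I_R = 11.3/0.68 = 16.6 mA.
Check D1: its anode-to-cathode voltage is 9.7 − 11.3 = -1.6 V < 0.7 V, so it is off. The assumption is consistent.

Only D2 conducts; I_R ≈ 17 mA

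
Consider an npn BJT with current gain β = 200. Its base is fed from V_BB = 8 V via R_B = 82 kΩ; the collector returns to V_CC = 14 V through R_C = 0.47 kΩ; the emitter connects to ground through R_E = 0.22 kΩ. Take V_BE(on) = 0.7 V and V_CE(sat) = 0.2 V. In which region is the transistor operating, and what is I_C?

active; I_C ≈ 12 mA

Assume active. Base-emitter loop: I_B = (V_BB − V_BE)/(R_B + (β+1)R_E) = (8 − 0.7)/(82 + 201×0.22) = 0.0578 mA.
I_C = β·I_B = 200×0.0578 = 11.6 mA.
V_CE = V_CC − I_C·R_C − I_E·R_E = 14 − 11.6×0.47 − 11.6×0.22 = 6.01 V > V_CE(sat), so the active-region assumption holds.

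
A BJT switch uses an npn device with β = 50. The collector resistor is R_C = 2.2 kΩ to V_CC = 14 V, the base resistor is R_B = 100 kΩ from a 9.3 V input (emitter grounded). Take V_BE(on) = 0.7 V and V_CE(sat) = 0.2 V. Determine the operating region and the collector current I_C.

Assume active. Base-emitter loop: I_B = (V_BB − V_BE)/R_B = (9.3 − 0.7)/100 = 0.086 mA.
I_C = β·I_B = 50×0.086 = 4.3 mA.
V_CE = V_CC − I_C·R_C = 14 − 4.3×2.2 = 4.54 V > V_CE(sat), so the active-region assumption holds.

active; I_C ≈ 4.3 mA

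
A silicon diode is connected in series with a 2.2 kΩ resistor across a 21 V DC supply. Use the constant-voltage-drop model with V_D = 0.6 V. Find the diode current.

I ≈ 9.3 mA

KVL around the loop: 21 = V_D + I·R = 0.6 + I × 2.2 kΩ.
So I = (21 − 0.6) / 2.2 kΩ = 20.4 / 2.2 = 9.27 mA.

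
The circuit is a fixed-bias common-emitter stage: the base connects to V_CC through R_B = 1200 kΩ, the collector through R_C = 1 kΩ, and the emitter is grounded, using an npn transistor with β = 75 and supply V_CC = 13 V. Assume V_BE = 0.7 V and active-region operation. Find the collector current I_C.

Base loop: V_CC = I_B·R_B + V_BE, so I_B = (13 − 0.7)/1200 kΩ = 0.0103 mA.
In the active region I_C = β·I_B = 75 × 0.0103 = 0.769 mA.
Collector loop: V_CE = V_CC − I_C·R_C = 13 − 0.769×1 = 12.2 V.
Since V_CE = 12.2 V > V_CE(sat) ≈ 0.2 V, the transistor is in the active region as assumed.

I_C ≈ 0.77 mA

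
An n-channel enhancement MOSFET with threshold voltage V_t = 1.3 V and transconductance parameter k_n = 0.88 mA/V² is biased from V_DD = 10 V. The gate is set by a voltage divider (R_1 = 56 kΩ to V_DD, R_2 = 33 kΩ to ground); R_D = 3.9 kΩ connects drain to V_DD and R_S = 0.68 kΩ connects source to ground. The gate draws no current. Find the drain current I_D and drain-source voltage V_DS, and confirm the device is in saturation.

I_D ≈ 1.2 mA, V_DS ≈ 4.7 V

V_G = V_DD·R_2/(R_1+R_2) = 10×33/89 = 3.71 V.
Assume saturation: I_D = (k_n/2)(V_GS − V_t)² with V_GS = V_G − I_D·R_S = 3.71 − 0.68·I_D.
Substituting gives 0.203·I_D² − 2.44·I_D + 2.55 = 0, with roots I_D = 1.16 or 10.8 mA.
The root I_D = 10.8 mA gives V_GS = -3.66 V ≤ V_t, so take I_D = 1.16 mA.
Then V_GS = 2.92 V and V_DS = V_DD − I_D(R_D+R_S) = 10 − 1.16×4.58 = 4.7 V.
Saturation requires V_DS ≥ V_GS − V_t = 1.62 V; 4.7 ≥ 1.62 ✓.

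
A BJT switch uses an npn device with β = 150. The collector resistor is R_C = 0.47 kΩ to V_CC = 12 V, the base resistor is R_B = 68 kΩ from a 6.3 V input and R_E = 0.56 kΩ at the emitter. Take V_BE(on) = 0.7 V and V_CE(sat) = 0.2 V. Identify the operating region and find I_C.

Assume active. Base-emitter loop: I_B = (V_BB − V_BE)/(R_B + (β+1)R_E) = (6.3 − 0.7)/(68 + 151×0.56) = 0.0367 mA.
I_C = β·I_B = 150×0.0367 = 5.51 mA.
V_CE = V_CC − I_C·R_C − I_E·R_E = 12 − 5.51×0.47 − 5.54×0.56 = 6.31 V > V_CE(sat), so the active-region assumption holds.

active; I_C ≈ 5.5 mA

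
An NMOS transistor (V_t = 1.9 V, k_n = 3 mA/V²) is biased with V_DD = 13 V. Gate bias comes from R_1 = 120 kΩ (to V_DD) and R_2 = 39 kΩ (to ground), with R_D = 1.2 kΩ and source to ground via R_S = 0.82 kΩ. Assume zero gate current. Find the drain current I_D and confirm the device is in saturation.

V_G = V_DD·R_2/(R_1+R_2) = 13×39/159 = 3.19 V.
Assume saturation: I_D = (k_n/2)(V_GS − V_t)² with V_GS = V_G − I_D·R_S = 3.19 − 0.82·I_D.
Substituting gives 1.01·I_D² − 4.17·I_D + 2.49 = 0, with roots I_D = 0.724 or 3.41 mA.
The root I_D = 3.41 mA gives V_GS = 0.392 V ≤ V_t, so take I_D = 0.724 mA.
Then V_GS = 2.59 V and V_DS = V_DD − I_D(R_D+R_S) = 13 − 0.724×2.02 = 11.5 V.
Saturation requires V_DS ≥ V_GS − V_t = 0.695 V; 11.5 ≥ 0.695 ✓.

I_D ≈ 0.72 mA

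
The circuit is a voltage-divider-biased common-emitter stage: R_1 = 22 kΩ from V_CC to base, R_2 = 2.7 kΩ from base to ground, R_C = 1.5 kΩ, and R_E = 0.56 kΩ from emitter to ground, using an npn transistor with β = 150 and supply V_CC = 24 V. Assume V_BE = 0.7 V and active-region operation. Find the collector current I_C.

Thevenize the base divider: V_Th = V_CC·R_2/(R_1+R_2) = 24×2.7/24.7 = 2.62 V, R_Th = R_1‖R_2 = 2.4 kΩ.
Base-emitter loop: V_Th = I_B·R_Th + V_BE + (β+1)I_B·R_E, so I_B = (2.62 − 0.7) / (2.4 + 151×0.56) = 0.0221 mA.
I_C = β·I_B = 150×0.0221 = 3.32 mA, and I_E = (β+1)I_B = 3.34 mA.
V_CE = V_CC − I_C·R_C − I_E·R_E = 24 − 3.32×1.5 − 3.34×0.56 = 17.2 V.
V_CE = 17.2 V > 0.2 V confirms active-region operation.

I_C ≈ 3.3 mA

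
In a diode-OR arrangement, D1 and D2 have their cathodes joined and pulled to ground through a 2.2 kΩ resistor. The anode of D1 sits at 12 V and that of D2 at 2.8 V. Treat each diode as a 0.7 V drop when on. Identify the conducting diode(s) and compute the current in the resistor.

Only D1 conducts; I_R ≈ 5.1 mA

Assume both conduct. Then node N would need to be at both 12−0.7 = 11.3 V and 2.8−0.7 = 2.1 V, which is impossible.
Assume only D1 conducts: V_N = 12 − 0.7 = 11.3 V, so I_R = 11.3/2.2 = 5.14 mA.
Check D2: its anode-to-cathode voltage is 2.8 − 11.3 = -8.5 V < 0.7 V, so it is off. The assumption is consistent.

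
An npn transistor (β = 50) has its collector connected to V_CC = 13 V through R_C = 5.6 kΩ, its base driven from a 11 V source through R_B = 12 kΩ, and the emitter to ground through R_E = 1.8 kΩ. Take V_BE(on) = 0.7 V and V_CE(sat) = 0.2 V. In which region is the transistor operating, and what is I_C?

saturation; I_C ≈ 1.6 mA

Assume active: I_B = (11 − 0.7)/(12 + 51×1.8) = 0.0992 mA, I_C = β·I_B = 4.96 mA.
Then V_CE = 13 − 4.96×5.6 − 5.06×1.8 = -23.9 V < 0.2 V — the active assumption fails.
Re-solve with V_CE = 0.2 V. KCL at the emitter: V_E/R_E = (V_BB−0.7−V_E)/R_B + (V_CC−0.2−V_E)/R_C, giving V_E = 3.85 V.
I_C = (V_CC − 0.2 − V_E)/R_C = (12.8 − 3.85)/5.6 = 1.6 mA.
Check: I_B = (10.3 − 3.85)/12 = 0.538 mA, and β·I_B = 26.9 mA > I_C, confirming saturation.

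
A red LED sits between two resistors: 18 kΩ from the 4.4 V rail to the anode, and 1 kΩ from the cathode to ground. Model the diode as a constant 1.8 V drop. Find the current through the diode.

I ≈ 0.14 mA

The two resistors are in series with the diode, so KVL gives 4.4 = I·18 + 1.8 + I·1.
I = (4.4 − 1.8) / (18 + 1) kΩ = 2.6 / 19 = 0.137 mA.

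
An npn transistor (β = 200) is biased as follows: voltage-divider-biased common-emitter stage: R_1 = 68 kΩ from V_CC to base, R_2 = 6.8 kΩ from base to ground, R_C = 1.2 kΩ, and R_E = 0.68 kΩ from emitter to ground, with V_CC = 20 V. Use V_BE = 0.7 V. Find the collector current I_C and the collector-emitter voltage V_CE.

I_C ≈ 1.6 mA, V_CE ≈ 17 V

Thevenize the base divider: V_Th = V_CC·R_2/(R_1+R_2) = 20×6.8/74.8 = 1.82 V, R_Th = R_1‖R_2 = 6.18 kΩ.
Base-emitter loop: V_Th = I_B·R_Th + V_BE + (β+1)I_B·R_E, so I_B = (1.82 − 0.7) / (6.18 + 201×0.68) = 0.00783 mA.
I_C = β·I_B = 200×0.00783 = 1.57 mA, and I_E = (β+1)I_B = 1.57 mA.
V_CE = V_CC − I_C·R_C − I_E·R_E = 20 − 1.57×1.2 − 1.57×0.68 = 17.1 V.
V_CE = 17.1 V > 0.2 V confirms active-region operation.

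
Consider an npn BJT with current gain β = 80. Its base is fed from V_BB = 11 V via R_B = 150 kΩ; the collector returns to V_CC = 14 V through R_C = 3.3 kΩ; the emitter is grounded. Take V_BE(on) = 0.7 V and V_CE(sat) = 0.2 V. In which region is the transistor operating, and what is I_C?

Assume active: I_B = (11 − 0.7)/150 = 0.0687 mA, giving I_C = β·I_B = 5.49 mA.
But then V_CE = 14 − 5.49×3.3 = -4.13 V < V_CE(sat) = 0.2 V — impossible in the active region.
So the transistor is saturated. With V_CE = 0.2 V, I_C = (V_CC − 0.2)/R_C = 13.8/3.3 = 4.18 mA.
Check: β·I_B = 5.49 mA > I_C = 4.18 mA, confirming saturation.

saturation; I_C ≈ 4.2 mA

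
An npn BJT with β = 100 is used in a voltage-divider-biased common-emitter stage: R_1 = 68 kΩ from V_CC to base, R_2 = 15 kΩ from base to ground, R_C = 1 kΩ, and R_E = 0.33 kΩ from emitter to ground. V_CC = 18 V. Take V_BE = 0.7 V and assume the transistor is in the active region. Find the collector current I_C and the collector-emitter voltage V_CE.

Thevenize the base divider: V_Th = V_CC·R_2/(R_1+R_2) = 18×15/83 = 3.25 V, R_Th = R_1‖R_2 = 12.3 kΩ.
Base-emitter loop: V_Th = I_B·R_Th + V_BE + (β+1)I_B·R_E, so I_B = (3.25 − 0.7) / (12.3 + 101×0.33) = 0.056 mA.
I_C = β·I_B = 100×0.056 = 5.6 mA, and I_E = (β+1)I_B = 5.65 mA.
V_CE = V_CC − I_C·R_C − I_E·R_E = 18 − 5.6×1 − 5.65×0.33 = 10.5 V.
V_CE = 10.5 V > 0.2 V confirms active-region operation.

I_C ≈ 5.6 mA, V_CE ≈ 11 V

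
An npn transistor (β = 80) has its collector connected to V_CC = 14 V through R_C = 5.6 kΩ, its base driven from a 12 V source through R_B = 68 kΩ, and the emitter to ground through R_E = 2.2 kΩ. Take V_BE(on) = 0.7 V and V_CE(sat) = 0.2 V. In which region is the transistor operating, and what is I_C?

Assume active: I_B = (12 − 0.7)/(68 + 81×2.2) = 0.0459 mA, I_C = β·I_B = 3.67 mA.
Then V_CE = 14 − 3.67×5.6 − 3.72×2.2 = -14.7 V < 0.2 V — the active assumption fails.
Re-solve with V_CE = 0.2 V. KCL at the emitter: V_E/R_E = (V_BB−0.7−V_E)/R_B + (V_CC−0.2−V_E)/R_C, giving V_E = 4.06 V.
I_C = (V_CC − 0.2 − V_E)/R_C = (13.8 − 4.06)/5.6 = 1.74 mA.
Check: I_B = (11.3 − 4.06)/68 = 0.106 mA, and β·I_B = 8.52 mA > I_C, confirming saturation.

saturation; I_C ≈ 1.7 mA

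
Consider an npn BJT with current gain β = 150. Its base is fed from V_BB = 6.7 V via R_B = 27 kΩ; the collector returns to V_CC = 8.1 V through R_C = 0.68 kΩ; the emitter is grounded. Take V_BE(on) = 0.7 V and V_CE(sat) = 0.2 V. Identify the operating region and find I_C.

Assume active: I_B = (6.7 − 0.7)/27 = 0.222 mA, giving I_C = β·I_B = 33.3 mA.
But then V_CE = 8.1 − 33.3×0.68 = -14.6 V < V_CE(sat) = 0.2 V — impossible in the active region.
So the transistor is saturated. With V_CE = 0.2 V, I_C = (V_CC − 0.2)/R_C = 7.9/0.68 = 11.6 mA.
Check: β·I_B = 33.3 mA > I_C = 11.6 mA, confirming saturation.

saturation; I_C ≈ 12 mA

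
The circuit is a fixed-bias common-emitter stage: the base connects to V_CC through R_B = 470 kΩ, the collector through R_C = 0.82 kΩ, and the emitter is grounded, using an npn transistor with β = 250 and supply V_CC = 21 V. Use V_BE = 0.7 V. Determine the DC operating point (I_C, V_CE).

Base loop: V_CC = I_B·R_B + V_BE, so I_B = (21 − 0.7)/470 kΩ = 0.0432 mA.
In the active region I_C = β·I_B = 250 × 0.0432 = 10.8 mA.
Collector loop: V_CE = V_CC − I_C·R_C = 21 − 10.8×0.82 = 12.1 V.
Since V_CE = 12.1 V > V_CE(sat) ≈ 0.2 V, the transistor is in the active region as assumed.

I_C ≈ 11 mA, V_CE ≈ 12 V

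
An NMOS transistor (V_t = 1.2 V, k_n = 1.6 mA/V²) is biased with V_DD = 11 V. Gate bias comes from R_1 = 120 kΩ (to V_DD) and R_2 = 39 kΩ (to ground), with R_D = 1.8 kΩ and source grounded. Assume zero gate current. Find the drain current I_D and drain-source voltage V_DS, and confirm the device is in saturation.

I_D ≈ 1.8 mA, V_DS ≈ 7.8 V

V_G = V_DD·R_2/(R_1+R_2) = 11×39/159 = 2.7 V. With the source grounded, V_GS = V_G = 2.7 V.
Assume saturation: I_D = (k_n/2)(V_GS − V_t)² = (1.6/2)×(2.7 − 1.2)² = 0.8×1.5² = 1.8 mA.
V_DS = V_DD − I_D·R_D = 11 − 1.8×1.8 = 7.77 V.
Saturation requires V_DS ≥ V_GS − V_t = 1.5 V; 7.77 ≥ 1.5 ✓.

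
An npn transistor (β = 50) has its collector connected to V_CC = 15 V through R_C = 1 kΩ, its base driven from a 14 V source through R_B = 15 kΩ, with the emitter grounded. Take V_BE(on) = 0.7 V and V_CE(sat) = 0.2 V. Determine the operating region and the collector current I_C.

Assume active: I_B = (14 − 0.7)/15 = 0.887 mA, giving I_C = β·I_B = 44.3 mA.
But then V_CE = 15 − 44.3×1 = -29.3 V < V_CE(sat) = 0.2 V — impossible in the active region.
So the transistor is saturated. With V_CE = 0.2 V, I_C = (V_CC − 0.2)/R_C = 14.8/1 = 14.8 mA.
Check: β·I_B = 44.3 mA > I_C = 14.8 mA, confirming saturation.

saturation; I_C ≈ 15 mA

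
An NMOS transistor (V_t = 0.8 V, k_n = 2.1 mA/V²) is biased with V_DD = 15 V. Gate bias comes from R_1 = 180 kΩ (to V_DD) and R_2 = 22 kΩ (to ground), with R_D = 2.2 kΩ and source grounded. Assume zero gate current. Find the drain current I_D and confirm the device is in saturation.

V_G = V_DD·R_2/(R_1+R_2) = 15×22/202 = 1.63 V. With the source grounded, V_GS = V_G = 1.63 V.
Assume saturation: I_D = (k_n/2)(V_GS − V_t)² = (2.1/2)×(1.63 − 0.8)² = 1.05×0.834² = 0.73 mA.
V_DS = V_DD − I_D·R_D = 15 − 0.73×2.2 = 13.4 V.
Saturation requires V_DS ≥ V_GS − V_t = 0.834 V; 13.4 ≥ 0.834 ✓.

I_D ≈ 0.73 mA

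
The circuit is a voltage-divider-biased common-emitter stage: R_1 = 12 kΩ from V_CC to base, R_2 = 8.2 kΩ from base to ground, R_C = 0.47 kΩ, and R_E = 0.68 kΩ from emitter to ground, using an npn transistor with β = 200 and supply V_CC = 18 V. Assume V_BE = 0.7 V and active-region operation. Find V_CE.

V_CE ≈ 7.2 V

Thevenize the base divider: V_Th = V_CC·R_2/(R_1+R_2) = 18×8.2/20.2 = 7.31 V, R_Th = R_1‖R_2 = 4.87 kΩ.
Base-emitter loop: V_Th = I_B·R_Th + V_BE + (β+1)I_B·R_E, so I_B = (7.31 − 0.7) / (4.87 + 201×0.68) = 0.0467 mA.
I_C = β·I_B = 200×0.0467 = 9.34 mA, and I_E = (β+1)I_B = 9.38 mA.
V_CE = V_CC − I_C·R_C − I_E·R_E = 18 − 9.34×0.47 − 9.38×0.68 = 7.23 V.
V_CE = 7.23 V > 0.2 V confirms active-region operation.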